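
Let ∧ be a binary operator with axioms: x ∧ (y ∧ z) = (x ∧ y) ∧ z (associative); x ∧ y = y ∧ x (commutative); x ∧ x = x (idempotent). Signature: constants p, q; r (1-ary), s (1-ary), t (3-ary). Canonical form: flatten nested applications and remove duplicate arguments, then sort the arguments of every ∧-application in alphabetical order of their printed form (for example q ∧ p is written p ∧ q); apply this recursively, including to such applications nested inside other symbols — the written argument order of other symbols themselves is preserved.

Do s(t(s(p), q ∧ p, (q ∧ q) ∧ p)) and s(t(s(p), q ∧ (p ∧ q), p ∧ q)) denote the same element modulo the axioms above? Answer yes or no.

Answer: yes — both canonical forms are s(t(s(p), p ∧ q, p ∧ q))

Derivation:
Left:  s(t(s(p), q ∧ p, (q ∧ q) ∧ p))
  Work inside:  (q ∧ q) ∧ p
  Merge nested applications:  q ∧ q ∧ p
  Idempotence:  drop duplicate q
  Order the arguments:  p ∧ q
  Put back:  s(t(s(p), p ∧ q, p ∧ q))
Right:  s(t(s(p), q ∧ (p ∧ q), p ∧ q))
  Focus inside:  q ∧ (p ∧ q)
  Merge nested applications:  q ∧ p ∧ q
  Idempotence:  drop duplicate q
  Sort arguments:  p ∧ q
  Rebuild:  s(t(s(p), p ∧ q, p ∧ q))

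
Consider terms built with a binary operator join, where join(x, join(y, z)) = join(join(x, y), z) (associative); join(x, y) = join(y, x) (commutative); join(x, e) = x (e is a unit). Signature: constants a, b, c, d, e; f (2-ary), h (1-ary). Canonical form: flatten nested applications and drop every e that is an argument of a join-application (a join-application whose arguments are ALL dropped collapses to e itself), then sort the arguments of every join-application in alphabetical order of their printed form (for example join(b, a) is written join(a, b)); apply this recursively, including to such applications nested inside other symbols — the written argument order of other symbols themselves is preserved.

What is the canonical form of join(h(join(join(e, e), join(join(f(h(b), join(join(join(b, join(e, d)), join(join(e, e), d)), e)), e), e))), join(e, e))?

Merge nested applications:  join(h(join(join(e, e), join(join(f(h(b), join(join(join(b, join(e, d)), join(join(e, e), d)), e)), e), e))), e, e)
Simplify inside:  h(join(join(e, e), join(join(f(h(b), join(join(join(b, join(e, d)), join(join(e, e), d)), e)), e), e)))  →  h(f(h(b), join(b, d, d)))
Units out:  drop e (×2)
Sort arguments:  h(f(h(b), join(b, d, d)))

Answer: h(f(h(b), join(b, d, d)))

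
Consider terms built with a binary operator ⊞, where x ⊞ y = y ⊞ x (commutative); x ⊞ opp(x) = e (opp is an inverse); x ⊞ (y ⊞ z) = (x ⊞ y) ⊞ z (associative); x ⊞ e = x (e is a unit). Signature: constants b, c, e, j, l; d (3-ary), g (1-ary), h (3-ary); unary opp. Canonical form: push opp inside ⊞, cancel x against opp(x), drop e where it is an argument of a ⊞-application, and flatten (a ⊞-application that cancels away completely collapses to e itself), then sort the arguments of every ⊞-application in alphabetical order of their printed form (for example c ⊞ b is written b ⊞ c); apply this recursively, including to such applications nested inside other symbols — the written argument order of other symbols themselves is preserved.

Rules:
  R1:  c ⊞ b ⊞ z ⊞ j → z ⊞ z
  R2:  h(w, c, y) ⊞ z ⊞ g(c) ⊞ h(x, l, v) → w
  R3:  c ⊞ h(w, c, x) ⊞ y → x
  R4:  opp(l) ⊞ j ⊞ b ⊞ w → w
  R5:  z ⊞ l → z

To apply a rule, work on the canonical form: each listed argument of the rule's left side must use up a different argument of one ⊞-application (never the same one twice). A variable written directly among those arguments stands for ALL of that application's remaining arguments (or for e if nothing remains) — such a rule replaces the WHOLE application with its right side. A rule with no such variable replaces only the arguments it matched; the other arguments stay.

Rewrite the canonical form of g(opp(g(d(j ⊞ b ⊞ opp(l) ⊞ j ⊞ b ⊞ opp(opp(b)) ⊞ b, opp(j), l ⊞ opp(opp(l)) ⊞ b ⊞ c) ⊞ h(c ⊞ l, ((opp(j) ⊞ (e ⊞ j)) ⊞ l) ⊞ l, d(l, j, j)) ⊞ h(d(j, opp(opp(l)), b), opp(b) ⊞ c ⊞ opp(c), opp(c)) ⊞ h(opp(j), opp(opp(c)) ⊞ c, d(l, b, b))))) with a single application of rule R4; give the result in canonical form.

Canonical form:  g(opp(g(d(b ⊞ b ⊞ b ⊞ b ⊞ j ⊞ j ⊞ opp(l), opp(j), b ⊞ c ⊞ l ⊞ l) ⊞ h(c ⊞ l, l ⊞ l, d(l, j, j)) ⊞ h(d(j, l, b), opp(b), opp(c)) ⊞ h(opp(j), c ⊞ c, d(l, b, b)))))
Match R4:  consume b, j, opp(l);  w := b ⊞ b ⊞ b ⊞ j
Every leftover argument binds to the variable; the entire application is replaced.
Giving:  g(opp(g(d(b ⊞ b ⊞ b ⊞ j, opp(j), b ⊞ c ⊞ l ⊞ l) ⊞ h(c ⊞ l, l ⊞ l, d(l, j, j)) ⊞ h(d(j, l, b), opp(b), opp(c)) ⊞ h(opp(j), c ⊞ c, d(l, b, b)))))

Answer: g(opp(g(d(b ⊞ b ⊞ b ⊞ j, opp(j), b ⊞ c ⊞ l ⊞ l) ⊞ h(c ⊞ l, l ⊞ l, d(l, j, j)) ⊞ h(d(j, l, b), opp(b), opp(c)) ⊞ h(opp(j), c ⊞ c, d(l, b, b)))))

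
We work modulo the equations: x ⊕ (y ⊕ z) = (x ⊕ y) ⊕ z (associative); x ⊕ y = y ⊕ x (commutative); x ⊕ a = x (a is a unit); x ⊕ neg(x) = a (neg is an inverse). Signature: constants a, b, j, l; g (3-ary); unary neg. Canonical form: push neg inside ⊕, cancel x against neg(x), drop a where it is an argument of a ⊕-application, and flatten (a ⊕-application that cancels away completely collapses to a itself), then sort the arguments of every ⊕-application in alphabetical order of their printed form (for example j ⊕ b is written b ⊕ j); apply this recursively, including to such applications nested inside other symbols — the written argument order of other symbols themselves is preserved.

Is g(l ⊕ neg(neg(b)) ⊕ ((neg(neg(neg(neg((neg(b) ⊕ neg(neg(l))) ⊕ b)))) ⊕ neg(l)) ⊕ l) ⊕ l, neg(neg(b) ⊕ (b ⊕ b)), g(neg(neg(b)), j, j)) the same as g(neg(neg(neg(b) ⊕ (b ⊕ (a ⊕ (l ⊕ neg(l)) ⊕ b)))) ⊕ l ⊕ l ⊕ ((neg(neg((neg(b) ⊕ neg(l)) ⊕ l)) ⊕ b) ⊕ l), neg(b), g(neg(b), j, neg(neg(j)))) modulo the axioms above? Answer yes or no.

Left:  g(l ⊕ neg(neg(b)) ⊕ ((neg(neg(neg(neg((neg(b) ⊕ neg(neg(l))) ⊕ b)))) ⊕ neg(l)) ⊕ l) ⊕ l, neg(neg(b) ⊕ (b ⊕ b)), g(neg(neg(b)), j, j))
  Work inside:  l ⊕ neg(neg(b)) ⊕ ((neg(neg(neg(neg((neg(b) ⊕ neg(neg(l))) ⊕ b)))) ⊕ neg(l)) ⊕ l) ⊕ l
  Push neg inside:  distribute neg over ⊕ and collapse double neg
  Collect terms:  l ⊕ l ⊕ l ⊕ b
  Sort:  b ⊕ l ⊕ l ⊕ l
  Rebuild:  g(b ⊕ l ⊕ l ⊕ l, neg(b), g(b, j, j))
Right:  g(neg(neg(neg(b) ⊕ (b ⊕ (a ⊕ (l ⊕ neg(l)) ⊕ b)))) ⊕ l ⊕ l ⊕ ((neg(neg((neg(b) ⊕ neg(l)) ⊕ l)) ⊕ b) ⊕ l), neg(b), g(neg(b), j, neg(neg(j))))
  Work inside:  neg(neg(neg(b) ⊕ (b ⊕ (a ⊕ (l ⊕ neg(l)) ⊕ b)))) ⊕ l ⊕ l ⊕ ((neg(neg((neg(b) ⊕ neg(l)) ⊕ l)) ⊕ b) ⊕ l)
  Push neg inside:  distribute neg over ⊕ and collapse double neg
  Combine occurrences:  b ⊕ l ⊕ l ⊕ l
  Put back:  g(b ⊕ l ⊕ l ⊕ l, neg(b), g(neg(b), j, j))

Answer: no — g(b ⊕ l ⊕ l ⊕ l, neg(b), g(b, j, j)) vs g(b ⊕ l ⊕ l ⊕ l, neg(b), g(neg(b), j, j))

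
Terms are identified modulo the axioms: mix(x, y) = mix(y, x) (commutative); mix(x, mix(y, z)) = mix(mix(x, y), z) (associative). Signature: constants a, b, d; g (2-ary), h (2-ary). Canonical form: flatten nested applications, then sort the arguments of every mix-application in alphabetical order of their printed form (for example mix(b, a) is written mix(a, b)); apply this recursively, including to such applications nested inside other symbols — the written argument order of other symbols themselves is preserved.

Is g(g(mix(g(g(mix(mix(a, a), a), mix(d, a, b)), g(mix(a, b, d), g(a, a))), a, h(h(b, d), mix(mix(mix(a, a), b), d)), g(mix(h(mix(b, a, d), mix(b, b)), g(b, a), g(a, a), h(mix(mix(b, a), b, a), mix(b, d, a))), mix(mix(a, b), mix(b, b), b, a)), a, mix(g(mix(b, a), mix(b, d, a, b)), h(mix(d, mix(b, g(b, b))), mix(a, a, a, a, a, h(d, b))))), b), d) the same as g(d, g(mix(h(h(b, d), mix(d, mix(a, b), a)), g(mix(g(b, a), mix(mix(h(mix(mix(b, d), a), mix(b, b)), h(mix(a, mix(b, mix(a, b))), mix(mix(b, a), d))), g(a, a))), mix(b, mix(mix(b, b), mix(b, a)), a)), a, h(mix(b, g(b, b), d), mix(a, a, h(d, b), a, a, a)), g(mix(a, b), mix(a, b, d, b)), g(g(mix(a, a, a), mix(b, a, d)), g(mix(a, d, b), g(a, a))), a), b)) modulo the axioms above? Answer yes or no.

Answer: no — g(g(mix(a, a, g(g(mix(a, a, a), mix(a, b, d)), g(mix(a, b, d), g(a, a))), g(mix(a, b), mix(a, b, b, d)), g(mix(g(a, a), g(b, a), h(mix(a, a, b, b), mix(a, b, d)), h(mix(a, b, d), mix(b, b))), mix(a, a, b, b, b, b)), h(h(b, d), mix(a, a, b, d)), h(mix(b, d, g(b, b)), mix(a, a, a, a, a, h(d, b)))), b), d) vs g(d, g(mix(a, a, g(g(mix(a, a, a), mix(a, b, d)), g(mix(a, b, d), g(a, a))), g(mix(a, b), mix(a, b, b, d)), g(mix(g(a, a), g(b, a), h(mix(a, a, b, b), mix(a, b, d)), h(mix(a, b, d), mix(b, b))), mix(a, a, b, b, b, b)), h(h(b, d), mix(a, a, b, d)), h(mix(b, d, g(b, b)), mix(a, a, a, a, a, h(d, b)))), b))

Derivation:
Left:  g(g(mix(g(g(mix(mix(a, a), a), mix(d, a, b)), g(mix(a, b, d), g(a, a))), a, h(h(b, d), mix(mix(mix(a, a), b), d)), g(mix(h(mix(b, a, d), mix(b, b)), g(b, a), g(a, a), h(mix(mix(b, a), b, a), mix(b, d, a))), mix(mix(a, b), mix(b, b), b, a)), a, mix(g(mix(b, a), mix(b, d, a, b)), h(mix(d, mix(b, g(b, b))), mix(a, a, a, a, a, h(d, b))))), b), d)
  Work inside:  mix(g(g(mix(mix(a, a), a), mix(d, a, b)), g(mix(a, b, d), g(a, a))), a, h(h(b, d), mix(mix(mix(a, a), b), d)), g(mix(h(mix(b, a, d), mix(b, b)), g(b, a), g(a, a), h(mix(mix(b, a), b, a), mix(b, d, a))), mix(mix(a, b), mix(b, b), b, a)), a, mix(g(mix(b, a), mix(b, d, a, b)), h(mix(d, mix(b, g(b, b))), mix(a, a, a, a, a, h(d, b)))))
  Merge nested applications:  mix(g(g(mix(mix(a, a), a), mix(d, a, b)), g(mix(a, b, d), g(a, a))), a, h(h(b, d), mix(mix(mix(a, a), b), d)), g(mix(h(mix(b, a, d), mix(b, b)), g(b, a), g(a, a), h(mix(mix(b, a), b, a), mix(b, d, a))), mix(mix(a, b), mix(b, b), b, a)), a, g(mix(b, a), mix(b, d, a, b)), h(mix(d, mix(b, g(b, b))), mix(a, a, a, a, a, h(d, b))))
  Simplify inside:  g(g(mix(mix(a, a), a), mix(d, a, b)), g(mix(a, b, d), g(a, a)))  →  g(g(mix(a, a, a), mix(a, b, d)), g(mix(a, b, d), g(a, a)))
  Simplify inside:  h(h(b, d), mix(mix(mix(a, a), b), d))  →  h(h(b, d), mix(a, a, b, d))
  Inside:  g(mix(h(mix(b, a, d), mix(b, b)), g(b, a), g(a, a), h(mix(mix(b, a), b, a), mix(b, d, a))), mix(mix(a, b), mix(b, b), b, a))  →  g(mix(g(a, a), g(b, a), h(mix(a, a, b, b), mix(a, b, d)), h(mix(a, b, d), mix(b, b))), mix(a, a, b, b, b, b))
  Order the arguments:  mix(a, a, g(g(mix(a, a, a), mix(a, b, d)), g(mix(a, b, d), g(a, a))), g(mix(a, b), mix(a, b, b, d)), g(mix(g(a, a), g(b, a), h(mix(a, a, b, b), mix(a, b, d)), h(mix(a, b, d), mix(b, b))), mix(a, a, b, b, b, b)), h(h(b, d), mix(a, a, b, d)), h(mix(b, d, g(b, b)), mix(a, a, a, a, a, h(d, b))))
  Rebuild:  g(g(mix(a, a, g(g(mix(a, a, a), mix(a, b, d)), g(mix(a, b, d), g(a, a))), g(mix(a, b), mix(a, b, b, d)), g(mix(g(a, a), g(b, a), h(mix(a, a, b, b), mix(a, b, d)), h(mix(a, b, d), mix(b, b))), mix(a, a, b, b, b, b)), h(h(b, d), mix(a, a, b, d)), h(mix(b, d, g(b, b)), mix(a, a, a, a, a, h(d, b)))), b), d)
Right:  g(d, g(mix(h(h(b, d), mix(d, mix(a, b), a)), g(mix(g(b, a), mix(mix(h(mix(mix(b, d), a), mix(b, b)), h(mix(a, mix(b, mix(a, b))), mix(mix(b, a), d))), g(a, a))), mix(b, mix(mix(b, b), mix(b, a)), a)), a, h(mix(b, g(b, b), d), mix(a, a, h(d, b), a, a, a)), g(mix(a, b), mix(a, b, d, b)), g(g(mix(a, a, a), mix(b, a, d)), g(mix(a, d, b), g(a, a))), a), b))
  Focus inside:  mix(h(h(b, d), mix(d, mix(a, b), a)), g(mix(g(b, a), mix(mix(h(mix(mix(b, d), a), mix(b, b)), h(mix(a, mix(b, mix(a, b))), mix(mix(b, a), d))), g(a, a))), mix(b, mix(mix(b, b), mix(b, a)), a)), a, h(mix(b, g(b, b), d), mix(a, a, h(d, b), a, a, a)), g(mix(a, b), mix(a, b, d, b)), g(g(mix(a, a, a), mix(b, a, d)), g(mix(a, d, b), g(a, a))), a)
  Inside:  h(h(b, d), mix(d, mix(a, b), a))  →  h(h(b, d), mix(a, a, b, d))
  Canonicalize subterm:  g(mix(g(b, a), mix(mix(h(mix(mix(b, d), a), mix(b, b)), h(mix(a, mix(b, mix(a, b))), mix(mix(b, a), d))), g(a, a))), mix(b, mix(mix(b, b), mix(b, a)), a))  →  g(mix(g(a, a), g(b, a), h(mix(a, a, b, b), mix(a, b, d)), h(mix(a, b, d), mix(b, b))), mix(a, a, b, b, b, b))
  Inside:  h(mix(b, g(b, b), d), mix(a, a, h(d, b), a, a, a))  →  h(mix(b, d, g(b, b)), mix(a, a, a, a, a, h(d, b)))
  Order the arguments:  mix(a, a, g(g(mix(a, a, a), mix(a, b, d)), g(mix(a, b, d), g(a, a))), g(mix(a, b), mix(a, b, b, d)), g(mix(g(a, a), g(b, a), h(mix(a, a, b, b), mix(a, b, d)), h(mix(a, b, d), mix(b, b))), mix(a, a, b, b, b, b)), h(h(b, d), mix(a, a, b, d)), h(mix(b, d, g(b, b)), mix(a, a, a, a, a, h(d, b))))
  Rebuild:  g(d, g(mix(a, a, g(g(mix(a, a, a), mix(a, b, d)), g(mix(a, b, d), g(a, a))), g(mix(a, b), mix(a, b, b, d)), g(mix(g(a, a), g(b, a), h(mix(a, a, b, b), mix(a, b, d)), h(mix(a, b, d), mix(b, b))), mix(a, a, b, b, b, b)), h(h(b, d), mix(a, a, b, d)), h(mix(b, d, g(b, b)), mix(a, a, a, a, a, h(d, b)))), b))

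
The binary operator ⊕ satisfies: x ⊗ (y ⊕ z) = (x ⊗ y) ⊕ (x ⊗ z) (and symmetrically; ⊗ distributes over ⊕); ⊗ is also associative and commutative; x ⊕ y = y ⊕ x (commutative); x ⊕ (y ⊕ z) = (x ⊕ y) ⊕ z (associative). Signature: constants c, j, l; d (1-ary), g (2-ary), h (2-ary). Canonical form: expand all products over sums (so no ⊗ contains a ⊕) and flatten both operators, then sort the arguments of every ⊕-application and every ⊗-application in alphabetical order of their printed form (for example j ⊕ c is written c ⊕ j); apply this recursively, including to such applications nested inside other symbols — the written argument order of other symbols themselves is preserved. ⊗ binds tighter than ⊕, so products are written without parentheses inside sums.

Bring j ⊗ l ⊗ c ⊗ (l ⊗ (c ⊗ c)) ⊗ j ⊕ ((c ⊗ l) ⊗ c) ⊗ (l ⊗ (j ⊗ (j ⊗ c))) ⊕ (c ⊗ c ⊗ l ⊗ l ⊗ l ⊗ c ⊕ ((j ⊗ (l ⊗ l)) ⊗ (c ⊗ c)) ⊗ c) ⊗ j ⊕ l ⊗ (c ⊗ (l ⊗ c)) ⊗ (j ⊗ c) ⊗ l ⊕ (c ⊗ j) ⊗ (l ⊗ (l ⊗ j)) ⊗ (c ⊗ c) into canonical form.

Answer: c ⊗ c ⊗ c ⊗ j ⊗ j ⊗ l ⊗ l ⊕ c ⊗ c ⊗ c ⊗ j ⊗ j ⊗ l ⊗ l ⊕ c ⊗ c ⊗ c ⊗ j ⊗ j ⊗ l ⊗ l ⊕ c ⊗ c ⊗ c ⊗ j ⊗ j ⊗ l ⊗ l ⊕ c ⊗ c ⊗ c ⊗ j ⊗ l ⊗ l ⊗ l ⊕ c ⊗ c ⊗ c ⊗ j ⊗ l ⊗ l ⊗ l

Derivation:
Distribute:  c ⊗ c ⊗ c ⊗ j ⊗ j ⊗ l ⊗ l ⊕ c ⊗ c ⊗ c ⊗ j ⊗ j ⊗ l ⊗ l ⊕ c ⊗ c ⊗ c ⊗ j ⊗ l ⊗ l ⊗ l ⊕ c ⊗ c ⊗ c ⊗ j ⊗ j ⊗ l ⊗ l ⊕ c ⊗ c ⊗ c ⊗ j ⊗ l ⊗ l ⊗ l ⊕ c ⊗ c ⊗ c ⊗ j ⊗ j ⊗ l ⊗ l
Sort:  c ⊗ c ⊗ c ⊗ j ⊗ j ⊗ l ⊗ l ⊕ c ⊗ c ⊗ c ⊗ j ⊗ j ⊗ l ⊗ l ⊕ c ⊗ c ⊗ c ⊗ j ⊗ j ⊗ l ⊗ l ⊕ c ⊗ c ⊗ c ⊗ j ⊗ j ⊗ l ⊗ l ⊕ c ⊗ c ⊗ c ⊗ j ⊗ l ⊗ l ⊗ l ⊕ c ⊗ c ⊗ c ⊗ j ⊗ l ⊗ l ⊗ l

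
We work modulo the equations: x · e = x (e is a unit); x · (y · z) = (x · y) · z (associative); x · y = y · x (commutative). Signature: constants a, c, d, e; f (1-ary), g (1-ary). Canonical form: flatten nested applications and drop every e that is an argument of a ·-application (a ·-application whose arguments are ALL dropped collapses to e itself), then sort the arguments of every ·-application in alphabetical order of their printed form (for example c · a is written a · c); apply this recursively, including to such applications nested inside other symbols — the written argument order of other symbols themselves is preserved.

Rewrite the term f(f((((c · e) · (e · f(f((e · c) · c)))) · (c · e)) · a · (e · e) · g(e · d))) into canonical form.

Descend into:  (((c · e) · (e · f(f((e · c) · c)))) · (c · e)) · a · (e · e) · g(e · d)
Flatten:  c · e · e · f(f((e · c) · c)) · c · e · a · e · e · g(e · d)
Inside:  f(f((e · c) · c))  →  f(f(c · c))
Inside:  g(e · d)  →  g(d)
Drop the unit:  drop e (×5)
Sort arguments:  a · c · c · f(f(c · c)) · g(d)
Reassemble:  f(f(a · c · c · f(f(c · c)) · g(d)))

Answer: f(f(a · c · c · f(f(c · c)) · g(d)))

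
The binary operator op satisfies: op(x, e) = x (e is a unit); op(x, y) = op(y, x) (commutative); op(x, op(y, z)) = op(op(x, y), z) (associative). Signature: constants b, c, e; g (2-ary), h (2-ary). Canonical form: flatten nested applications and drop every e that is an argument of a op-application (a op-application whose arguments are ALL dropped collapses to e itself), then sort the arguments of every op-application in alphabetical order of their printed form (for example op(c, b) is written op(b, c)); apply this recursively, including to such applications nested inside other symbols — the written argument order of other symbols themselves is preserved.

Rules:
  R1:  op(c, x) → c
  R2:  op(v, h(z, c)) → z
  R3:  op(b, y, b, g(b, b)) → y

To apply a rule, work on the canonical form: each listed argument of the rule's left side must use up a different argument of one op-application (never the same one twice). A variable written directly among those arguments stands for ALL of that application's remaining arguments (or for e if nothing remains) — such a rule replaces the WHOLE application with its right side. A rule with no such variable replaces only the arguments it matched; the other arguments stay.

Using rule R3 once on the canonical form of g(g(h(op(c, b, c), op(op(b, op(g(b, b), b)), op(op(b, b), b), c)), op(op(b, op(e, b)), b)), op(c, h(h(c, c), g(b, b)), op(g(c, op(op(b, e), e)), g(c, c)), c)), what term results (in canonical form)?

Answer: g(g(h(op(b, c, c), op(b, b, b, c)), op(b, b, b)), op(c, c, g(c, b), g(c, c), h(h(c, c), g(b, b))))

Derivation:
Canonical form:  g(g(h(op(b, c, c), op(b, b, b, b, b, c, g(b, b))), op(b, b, b)), op(c, c, g(c, b), g(c, c), h(h(c, c), g(b, b))))
R3 matches:  uses b, b, g(b, b);  y := op(b, b, b, c)
Every leftover argument binds to the variable; the entire application is replaced.
New term:  g(g(h(op(b, c, c), op(b, b, b, c)), op(b, b, b)), op(c, c, g(c, b), g(c, c), h(h(c, c), g(b, b))))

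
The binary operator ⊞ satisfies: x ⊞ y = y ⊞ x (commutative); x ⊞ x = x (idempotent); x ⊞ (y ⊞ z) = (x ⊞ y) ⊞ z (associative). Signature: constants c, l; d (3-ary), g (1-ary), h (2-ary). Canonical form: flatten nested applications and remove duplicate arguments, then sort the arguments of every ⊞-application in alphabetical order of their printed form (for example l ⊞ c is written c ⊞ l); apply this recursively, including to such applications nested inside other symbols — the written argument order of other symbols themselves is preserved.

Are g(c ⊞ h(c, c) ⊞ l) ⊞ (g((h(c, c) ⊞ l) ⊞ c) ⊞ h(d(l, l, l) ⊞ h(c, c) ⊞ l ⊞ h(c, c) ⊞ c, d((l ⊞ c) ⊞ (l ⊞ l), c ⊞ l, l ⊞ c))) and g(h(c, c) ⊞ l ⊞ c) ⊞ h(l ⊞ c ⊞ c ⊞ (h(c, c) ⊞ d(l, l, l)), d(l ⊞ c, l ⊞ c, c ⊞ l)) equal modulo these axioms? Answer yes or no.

Answer: yes — both canonical forms are g(c ⊞ h(c, c) ⊞ l) ⊞ h(c ⊞ d(l, l, l) ⊞ h(c, c) ⊞ l, d(c ⊞ l, c ⊞ l, c ⊞ l))

Derivation:
Left:  g(c ⊞ h(c, c) ⊞ l) ⊞ (g((h(c, c) ⊞ l) ⊞ c) ⊞ h(d(l, l, l) ⊞ h(c, c) ⊞ l ⊞ h(c, c) ⊞ c, d((l ⊞ c) ⊞ (l ⊞ l), c ⊞ l, l ⊞ c)))
  Flatten:  g(c ⊞ h(c, c) ⊞ l) ⊞ g((h(c, c) ⊞ l) ⊞ c) ⊞ h(d(l, l, l) ⊞ h(c, c) ⊞ l ⊞ h(c, c) ⊞ c, d((l ⊞ c) ⊞ (l ⊞ l), c ⊞ l, l ⊞ c))
  Simplify inside:  g((h(c, c) ⊞ l) ⊞ c)  →  g(c ⊞ h(c, c) ⊞ l)
  Simplify inside:  h(d(l, l, l) ⊞ h(c, c) ⊞ l ⊞ h(c, c) ⊞ c, d((l ⊞ c) ⊞ (l ⊞ l), c ⊞ l, l ⊞ c))  →  h(c ⊞ d(l, l, l) ⊞ h(c, c) ⊞ l, d(c ⊞ l, c ⊞ l, c ⊞ l))
  Drop duplicates:  drop duplicate g(c ⊞ h(c, c) ⊞ l)
  Sort arguments:  g(c ⊞ h(c, c) ⊞ l) ⊞ h(c ⊞ d(l, l, l) ⊞ h(c, c) ⊞ l, d(c ⊞ l, c ⊞ l, c ⊞ l))
Right:  g(h(c, c) ⊞ l ⊞ c) ⊞ h(l ⊞ c ⊞ c ⊞ (h(c, c) ⊞ d(l, l, l)), d(l ⊞ c, l ⊞ c, c ⊞ l))
  Inside:  g(h(c, c) ⊞ l ⊞ c)  →  g(c ⊞ h(c, c) ⊞ l)
  Canonicalize subterm:  h(l ⊞ c ⊞ c ⊞ (h(c, c) ⊞ d(l, l, l)), d(l ⊞ c, l ⊞ c, c ⊞ l))  →  h(c ⊞ d(l, l, l) ⊞ h(c, c) ⊞ l, d(c ⊞ l, c ⊞ l, c ⊞ l))
  Sort arguments:  g(c ⊞ h(c, c) ⊞ l) ⊞ h(c ⊞ d(l, l, l) ⊞ h(c, c) ⊞ l, d(c ⊞ l, c ⊞ l, c ⊞ l))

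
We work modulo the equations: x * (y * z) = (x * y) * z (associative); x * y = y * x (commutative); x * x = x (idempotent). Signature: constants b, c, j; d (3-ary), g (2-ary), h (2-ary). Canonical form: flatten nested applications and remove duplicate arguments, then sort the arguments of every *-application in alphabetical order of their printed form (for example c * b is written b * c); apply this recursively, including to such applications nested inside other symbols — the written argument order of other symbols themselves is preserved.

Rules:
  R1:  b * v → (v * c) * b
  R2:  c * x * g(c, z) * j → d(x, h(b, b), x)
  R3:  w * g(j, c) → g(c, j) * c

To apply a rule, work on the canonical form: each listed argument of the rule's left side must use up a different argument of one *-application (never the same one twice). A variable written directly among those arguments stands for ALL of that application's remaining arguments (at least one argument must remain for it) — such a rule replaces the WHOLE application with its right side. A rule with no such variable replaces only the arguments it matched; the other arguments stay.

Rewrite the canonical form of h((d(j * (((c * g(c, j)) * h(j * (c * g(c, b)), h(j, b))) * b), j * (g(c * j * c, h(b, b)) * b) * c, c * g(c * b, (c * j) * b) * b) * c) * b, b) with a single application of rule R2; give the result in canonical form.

Answer: h(b * c * d(d(b * h(c * g(c, b) * j, h(j, b)), h(b, b), b * h(c * g(c, b) * j, h(j, b))), b * c * g(c * j, h(b, b)) * j, b * c * g(b * c, b * c * j)), b)

Derivation:
Canonical form:  h(b * c * d(b * c * g(c, j) * h(c * g(c, b) * j, h(j, b)) * j, b * c * g(c * j, h(b, b)) * j, b * c * g(b * c, b * c * j)), b)
R2 matches:  uses c, g(c, j), j;  x := b * h(c * g(c, b) * j, h(j, b)), z := j
The extension variable absorbs all remaining arguments, so the whole application is rewritten.
New term:  h(b * c * d(d(b * h(c * g(c, b) * j, h(j, b)), h(b, b), b * h(c * g(c, b) * j, h(j, b))), b * c * g(c * j, h(b, b)) * j, b * c * g(b * c, b * c * j)), b)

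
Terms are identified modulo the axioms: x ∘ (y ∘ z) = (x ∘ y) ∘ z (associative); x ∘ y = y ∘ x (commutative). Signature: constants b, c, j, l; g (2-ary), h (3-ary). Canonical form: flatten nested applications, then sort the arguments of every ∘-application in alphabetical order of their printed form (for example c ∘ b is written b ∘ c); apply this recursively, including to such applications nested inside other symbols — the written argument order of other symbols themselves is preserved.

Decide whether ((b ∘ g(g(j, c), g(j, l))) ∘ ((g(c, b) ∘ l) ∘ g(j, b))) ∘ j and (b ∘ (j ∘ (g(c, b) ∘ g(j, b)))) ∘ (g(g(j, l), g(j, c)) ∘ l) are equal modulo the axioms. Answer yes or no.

Left:  ((b ∘ g(g(j, c), g(j, l))) ∘ ((g(c, b) ∘ l) ∘ g(j, b))) ∘ j
  Un-nest:  b ∘ g(g(j, c), g(j, l)) ∘ g(c, b) ∘ l ∘ g(j, b) ∘ j
  Order the arguments:  b ∘ g(c, b) ∘ g(g(j, c), g(j, l)) ∘ g(j, b) ∘ j ∘ l
Right:  (b ∘ (j ∘ (g(c, b) ∘ g(j, b)))) ∘ (g(g(j, l), g(j, c)) ∘ l)
  Merge nested applications:  b ∘ j ∘ g(c, b) ∘ g(j, b) ∘ g(g(j, l), g(j, c)) ∘ l
  Order the arguments:  b ∘ g(c, b) ∘ g(g(j, l), g(j, c)) ∘ g(j, b) ∘ j ∘ l

Answer: no — b ∘ g(c, b) ∘ g(g(j, c), g(j, l)) ∘ g(j, b) ∘ j ∘ l vs b ∘ g(c, b) ∘ g(g(j, l), g(j, c)) ∘ g(j, b) ∘ j ∘ l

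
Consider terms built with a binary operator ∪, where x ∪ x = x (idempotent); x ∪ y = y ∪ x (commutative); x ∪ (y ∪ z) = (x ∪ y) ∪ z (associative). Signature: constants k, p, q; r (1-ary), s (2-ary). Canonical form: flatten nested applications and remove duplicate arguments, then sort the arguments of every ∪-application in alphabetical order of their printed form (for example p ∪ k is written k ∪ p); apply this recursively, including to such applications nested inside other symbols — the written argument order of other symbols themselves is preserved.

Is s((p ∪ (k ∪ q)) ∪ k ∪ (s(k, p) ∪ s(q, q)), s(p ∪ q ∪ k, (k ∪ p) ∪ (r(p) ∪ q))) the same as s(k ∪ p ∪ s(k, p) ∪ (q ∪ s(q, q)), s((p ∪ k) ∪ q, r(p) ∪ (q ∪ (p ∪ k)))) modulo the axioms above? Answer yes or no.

Answer: yes — both canonical forms are s(k ∪ p ∪ q ∪ s(k, p) ∪ s(q, q), s(k ∪ p ∪ q, k ∪ p ∪ q ∪ r(p)))

Derivation:
Left:  s((p ∪ (k ∪ q)) ∪ k ∪ (s(k, p) ∪ s(q, q)), s(p ∪ q ∪ k, (k ∪ p) ∪ (r(p) ∪ q)))
  Focus inside:  (p ∪ (k ∪ q)) ∪ k ∪ (s(k, p) ∪ s(q, q))
  Merge nested applications:  p ∪ k ∪ q ∪ k ∪ s(k, p) ∪ s(q, q)
  Idempotence:  drop duplicate k
  Sort:  k ∪ p ∪ q ∪ s(k, p) ∪ s(q, q)
  Rebuild:  s(k ∪ p ∪ q ∪ s(k, p) ∪ s(q, q), s(k ∪ p ∪ q, k ∪ p ∪ q ∪ r(p)))
Right:  s(k ∪ p ∪ s(k, p) ∪ (q ∪ s(q, q)), s((p ∪ k) ∪ q, r(p) ∪ (q ∪ (p ∪ k))))
  Descend into:  k ∪ p ∪ s(k, p) ∪ (q ∪ s(q, q))
  Merge nested applications:  k ∪ p ∪ s(k, p) ∪ q ∪ s(q, q)
  Sort:  k ∪ p ∪ q ∪ s(k, p) ∪ s(q, q)
  Put back:  s(k ∪ p ∪ q ∪ s(k, p) ∪ s(q, q), s(k ∪ p ∪ q, k ∪ p ∪ q ∪ r(p)))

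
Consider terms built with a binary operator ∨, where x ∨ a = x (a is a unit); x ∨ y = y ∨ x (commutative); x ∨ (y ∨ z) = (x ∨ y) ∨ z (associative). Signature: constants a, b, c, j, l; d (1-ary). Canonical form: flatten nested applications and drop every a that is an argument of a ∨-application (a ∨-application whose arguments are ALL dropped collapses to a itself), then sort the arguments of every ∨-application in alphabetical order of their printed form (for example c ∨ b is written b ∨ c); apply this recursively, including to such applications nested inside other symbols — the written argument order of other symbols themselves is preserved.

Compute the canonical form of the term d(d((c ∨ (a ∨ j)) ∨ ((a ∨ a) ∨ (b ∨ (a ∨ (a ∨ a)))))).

Answer: d(d(b ∨ c ∨ j))

Derivation:
Descend into:  (c ∨ (a ∨ j)) ∨ ((a ∨ a) ∨ (b ∨ (a ∨ (a ∨ a))))
Flatten:  c ∨ a ∨ j ∨ a ∨ a ∨ b ∨ a ∨ a ∨ a
Drop the unit:  drop a (×6)
Sort arguments:  b ∨ c ∨ j
Put back:  d(d(b ∨ c ∨ j))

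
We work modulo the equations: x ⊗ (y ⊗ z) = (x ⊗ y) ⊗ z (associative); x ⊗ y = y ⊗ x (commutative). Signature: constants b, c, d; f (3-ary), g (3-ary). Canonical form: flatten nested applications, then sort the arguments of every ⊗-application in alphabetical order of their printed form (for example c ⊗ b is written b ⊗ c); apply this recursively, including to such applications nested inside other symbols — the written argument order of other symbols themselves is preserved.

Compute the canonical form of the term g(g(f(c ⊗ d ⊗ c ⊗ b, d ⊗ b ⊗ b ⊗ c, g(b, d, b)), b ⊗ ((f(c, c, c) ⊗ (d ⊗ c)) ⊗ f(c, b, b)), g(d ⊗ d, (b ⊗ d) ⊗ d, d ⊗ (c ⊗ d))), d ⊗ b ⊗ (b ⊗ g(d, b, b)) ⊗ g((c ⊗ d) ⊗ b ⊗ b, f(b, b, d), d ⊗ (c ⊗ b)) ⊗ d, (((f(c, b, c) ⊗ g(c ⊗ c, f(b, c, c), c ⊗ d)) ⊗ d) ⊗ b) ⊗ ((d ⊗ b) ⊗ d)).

Answer: g(g(f(b ⊗ c ⊗ c ⊗ d, b ⊗ b ⊗ c ⊗ d, g(b, d, b)), b ⊗ c ⊗ d ⊗ f(c, b, b) ⊗ f(c, c, c), g(d ⊗ d, b ⊗ d ⊗ d, c ⊗ d ⊗ d)), b ⊗ b ⊗ d ⊗ d ⊗ g(b ⊗ b ⊗ c ⊗ d, f(b, b, d), b ⊗ c ⊗ d) ⊗ g(d, b, b), b ⊗ b ⊗ d ⊗ d ⊗ d ⊗ f(c, b, c) ⊗ g(c ⊗ c, f(b, c, c), c ⊗ d))

Derivation:
Descend into:  (((f(c, b, c) ⊗ g(c ⊗ c, f(b, c, c), c ⊗ d)) ⊗ d) ⊗ b) ⊗ ((d ⊗ b) ⊗ d)
Flatten:  f(c, b, c) ⊗ g(c ⊗ c, f(b, c, c), c ⊗ d) ⊗ d ⊗ b ⊗ d ⊗ b ⊗ d
Sort:  b ⊗ b ⊗ d ⊗ d ⊗ d ⊗ f(c, b, c) ⊗ g(c ⊗ c, f(b, c, c), c ⊗ d)
Rebuild:  g(g(f(b ⊗ c ⊗ c ⊗ d, b ⊗ b ⊗ c ⊗ d, g(b, d, b)), b ⊗ c ⊗ d ⊗ f(c, b, b) ⊗ f(c, c, c), g(d ⊗ d, b ⊗ d ⊗ d, c ⊗ d ⊗ d)), b ⊗ b ⊗ d ⊗ d ⊗ g(b ⊗ b ⊗ c ⊗ d, f(b, b, d), b ⊗ c ⊗ d) ⊗ g(d, b, b), b ⊗ b ⊗ d ⊗ d ⊗ d ⊗ f(c, b, c) ⊗ g(c ⊗ c, f(b, c, c), c ⊗ d))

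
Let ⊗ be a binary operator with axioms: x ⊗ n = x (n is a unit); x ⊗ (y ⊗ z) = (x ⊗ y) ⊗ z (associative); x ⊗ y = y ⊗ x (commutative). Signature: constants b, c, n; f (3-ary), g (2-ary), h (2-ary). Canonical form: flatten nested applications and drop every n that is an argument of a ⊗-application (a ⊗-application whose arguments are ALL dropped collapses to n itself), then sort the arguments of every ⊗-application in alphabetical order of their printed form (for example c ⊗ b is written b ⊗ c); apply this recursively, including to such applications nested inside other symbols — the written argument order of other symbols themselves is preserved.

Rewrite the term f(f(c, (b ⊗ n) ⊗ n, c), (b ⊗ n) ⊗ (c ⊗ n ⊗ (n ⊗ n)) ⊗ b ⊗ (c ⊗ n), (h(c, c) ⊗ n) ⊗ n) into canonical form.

Descend into:  (b ⊗ n) ⊗ (c ⊗ n ⊗ (n ⊗ n)) ⊗ b ⊗ (c ⊗ n)
Un-nest:  b ⊗ n ⊗ c ⊗ n ⊗ n ⊗ n ⊗ b ⊗ c ⊗ n
Drop the unit:  drop n (×5)
Sort:  b ⊗ b ⊗ c ⊗ c
Rebuild:  f(f(c, b, c), b ⊗ b ⊗ c ⊗ c, h(c, c))

Answer: f(f(c, b, c), b ⊗ b ⊗ c ⊗ c, h(c, c))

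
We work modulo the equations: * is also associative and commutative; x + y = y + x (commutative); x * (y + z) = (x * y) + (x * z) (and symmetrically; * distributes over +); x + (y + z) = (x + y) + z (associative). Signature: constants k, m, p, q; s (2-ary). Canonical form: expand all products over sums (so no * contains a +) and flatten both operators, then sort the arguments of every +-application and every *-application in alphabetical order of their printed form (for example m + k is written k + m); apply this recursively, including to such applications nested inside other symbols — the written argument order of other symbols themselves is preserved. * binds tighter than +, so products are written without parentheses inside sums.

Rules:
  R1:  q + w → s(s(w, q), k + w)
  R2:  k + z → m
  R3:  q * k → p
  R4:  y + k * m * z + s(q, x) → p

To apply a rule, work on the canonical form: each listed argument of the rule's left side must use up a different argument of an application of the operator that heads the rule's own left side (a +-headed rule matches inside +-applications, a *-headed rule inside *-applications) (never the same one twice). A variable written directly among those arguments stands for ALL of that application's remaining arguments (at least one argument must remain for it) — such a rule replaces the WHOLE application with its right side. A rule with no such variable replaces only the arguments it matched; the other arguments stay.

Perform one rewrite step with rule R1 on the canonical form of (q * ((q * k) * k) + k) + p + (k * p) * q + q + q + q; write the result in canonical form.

Canonical form:  k + k * k * q * q + k * p * q + p + q + q + q
Apply R1:  consuming q;  w := k + k * k * q * q + k * p * q + p + q + q
The variable takes the whole remainder — replace the entire application.
Giving:  s(s(k + k * k * q * q + k * p * q + p + q + q, q), k + k + k * k * q * q + k * p * q + p + q + q)

Answer: s(s(k + k * k * q * q + k * p * q + p + q + q, q), k + k + k * k * q * q + k * p * q + p + q + q)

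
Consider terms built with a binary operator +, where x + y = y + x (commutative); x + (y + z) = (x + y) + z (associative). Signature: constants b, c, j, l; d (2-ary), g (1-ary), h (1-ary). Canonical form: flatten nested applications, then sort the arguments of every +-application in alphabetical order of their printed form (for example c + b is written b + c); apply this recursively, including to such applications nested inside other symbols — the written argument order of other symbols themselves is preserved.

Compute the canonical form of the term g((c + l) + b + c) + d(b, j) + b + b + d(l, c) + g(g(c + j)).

Answer: b + b + d(b, j) + d(l, c) + g(b + c + c + l) + g(g(c + j))

Derivation:
Canonicalize subterm:  g((c + l) + b + c)  →  g(b + c + c + l)
Sort:  b + b + d(b, j) + d(l, c) + g(b + c + c + l) + g(g(c + j))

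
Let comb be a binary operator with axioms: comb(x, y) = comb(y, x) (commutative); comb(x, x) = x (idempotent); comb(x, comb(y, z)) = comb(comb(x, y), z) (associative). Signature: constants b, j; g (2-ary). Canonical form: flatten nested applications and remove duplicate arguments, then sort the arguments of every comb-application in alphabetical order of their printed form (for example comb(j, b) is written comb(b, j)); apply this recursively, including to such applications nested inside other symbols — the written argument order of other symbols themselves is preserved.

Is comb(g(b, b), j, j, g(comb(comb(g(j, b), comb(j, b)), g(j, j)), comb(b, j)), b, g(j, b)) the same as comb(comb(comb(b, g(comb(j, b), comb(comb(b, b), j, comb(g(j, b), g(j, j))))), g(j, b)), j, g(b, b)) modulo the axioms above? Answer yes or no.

Left:  comb(g(b, b), j, j, g(comb(comb(g(j, b), comb(j, b)), g(j, j)), comb(b, j)), b, g(j, b))
  Inside:  g(comb(comb(g(j, b), comb(j, b)), g(j, j)), comb(b, j))  →  g(comb(b, g(j, b), g(j, j), j), comb(b, j))
  Idempotence:  drop duplicate j
  Order the arguments:  comb(b, g(b, b), g(comb(b, g(j, b), g(j, j), j), comb(b, j)), g(j, b), j)
Right:  comb(comb(comb(b, g(comb(j, b), comb(comb(b, b), j, comb(g(j, b), g(j, j))))), g(j, b)), j, g(b, b))
  Un-nest:  comb(b, g(comb(j, b), comb(comb(b, b), j, comb(g(j, b), g(j, j)))), g(j, b), j, g(b, b))
  Canonicalize subterm:  g(comb(j, b), comb(comb(b, b), j, comb(g(j, b), g(j, j))))  →  g(comb(b, j), comb(b, g(j, b), g(j, j), j))
  Sort:  comb(b, g(b, b), g(comb(b, j), comb(b, g(j, b), g(j, j), j)), g(j, b), j)

Answer: no — comb(b, g(b, b), g(comb(b, g(j, b), g(j, j), j), comb(b, j)), g(j, b), j) vs comb(b, g(b, b), g(comb(b, j), comb(b, g(j, b), g(j, j), j)), g(j, b), j)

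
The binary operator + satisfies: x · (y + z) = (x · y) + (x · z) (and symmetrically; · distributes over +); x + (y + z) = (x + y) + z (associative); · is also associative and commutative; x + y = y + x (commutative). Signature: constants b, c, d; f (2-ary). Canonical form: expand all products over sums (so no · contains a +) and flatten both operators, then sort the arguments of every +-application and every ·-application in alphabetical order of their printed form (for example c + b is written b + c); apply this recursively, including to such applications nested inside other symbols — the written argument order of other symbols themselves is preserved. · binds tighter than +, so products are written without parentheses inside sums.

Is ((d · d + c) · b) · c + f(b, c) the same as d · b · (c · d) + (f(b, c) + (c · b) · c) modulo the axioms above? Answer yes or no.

Answer: yes — both canonical forms are b · c · c + b · c · d · d + f(b, c)

Derivation:
Left:  ((d · d + c) · b) · c + f(b, c)
  Expand products over sums:  b · c · d · d + b · c · c + f(b, c)
  Sort:  b · c · c + b · c · d · d + f(b, c)
Right:  d · b · (c · d) + (f(b, c) + (c · b) · c)
  Un-nest:  b · c · d · d + f(b, c) + b · c · c
  Sort:  b · c · c + b · c · d · d + f(b, c)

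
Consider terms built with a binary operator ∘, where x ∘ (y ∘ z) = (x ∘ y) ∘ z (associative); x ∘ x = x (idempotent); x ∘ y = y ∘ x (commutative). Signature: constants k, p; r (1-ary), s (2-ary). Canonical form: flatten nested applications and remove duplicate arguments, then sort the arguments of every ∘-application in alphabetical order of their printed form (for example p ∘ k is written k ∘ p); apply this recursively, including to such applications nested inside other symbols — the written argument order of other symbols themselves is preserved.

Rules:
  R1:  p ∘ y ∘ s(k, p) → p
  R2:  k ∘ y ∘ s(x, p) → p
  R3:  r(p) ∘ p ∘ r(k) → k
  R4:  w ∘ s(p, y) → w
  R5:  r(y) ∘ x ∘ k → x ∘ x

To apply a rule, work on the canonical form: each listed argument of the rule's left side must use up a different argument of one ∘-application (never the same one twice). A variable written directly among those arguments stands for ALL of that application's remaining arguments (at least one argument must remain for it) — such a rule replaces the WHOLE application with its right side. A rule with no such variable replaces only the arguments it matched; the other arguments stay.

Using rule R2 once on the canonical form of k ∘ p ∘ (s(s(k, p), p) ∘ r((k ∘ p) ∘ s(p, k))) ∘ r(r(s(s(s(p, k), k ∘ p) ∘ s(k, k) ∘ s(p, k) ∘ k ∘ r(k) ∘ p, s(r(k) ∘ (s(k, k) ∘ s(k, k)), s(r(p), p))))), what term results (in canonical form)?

Answer: p

Derivation:
Canonical form:  k ∘ p ∘ r(k ∘ p ∘ s(p, k)) ∘ r(r(s(k ∘ p ∘ r(k) ∘ s(k, k) ∘ s(p, k) ∘ s(s(p, k), k ∘ p), s(r(k) ∘ s(k, k), s(r(p), p))))) ∘ s(s(k, p), p)
R2 matches:  uses k, s(s(k, p), p);  x := s(k, p), y := p ∘ r(k ∘ p ∘ s(p, k)) ∘ r(r(s(k ∘ p ∘ r(k) ∘ s(k, k) ∘ s(p, k) ∘ s(s(p, k), k ∘ p), s(r(k) ∘ s(k, k), s(r(p), p)))))
The extension variable absorbs all remaining arguments, so the whole application is rewritten.
New term:  p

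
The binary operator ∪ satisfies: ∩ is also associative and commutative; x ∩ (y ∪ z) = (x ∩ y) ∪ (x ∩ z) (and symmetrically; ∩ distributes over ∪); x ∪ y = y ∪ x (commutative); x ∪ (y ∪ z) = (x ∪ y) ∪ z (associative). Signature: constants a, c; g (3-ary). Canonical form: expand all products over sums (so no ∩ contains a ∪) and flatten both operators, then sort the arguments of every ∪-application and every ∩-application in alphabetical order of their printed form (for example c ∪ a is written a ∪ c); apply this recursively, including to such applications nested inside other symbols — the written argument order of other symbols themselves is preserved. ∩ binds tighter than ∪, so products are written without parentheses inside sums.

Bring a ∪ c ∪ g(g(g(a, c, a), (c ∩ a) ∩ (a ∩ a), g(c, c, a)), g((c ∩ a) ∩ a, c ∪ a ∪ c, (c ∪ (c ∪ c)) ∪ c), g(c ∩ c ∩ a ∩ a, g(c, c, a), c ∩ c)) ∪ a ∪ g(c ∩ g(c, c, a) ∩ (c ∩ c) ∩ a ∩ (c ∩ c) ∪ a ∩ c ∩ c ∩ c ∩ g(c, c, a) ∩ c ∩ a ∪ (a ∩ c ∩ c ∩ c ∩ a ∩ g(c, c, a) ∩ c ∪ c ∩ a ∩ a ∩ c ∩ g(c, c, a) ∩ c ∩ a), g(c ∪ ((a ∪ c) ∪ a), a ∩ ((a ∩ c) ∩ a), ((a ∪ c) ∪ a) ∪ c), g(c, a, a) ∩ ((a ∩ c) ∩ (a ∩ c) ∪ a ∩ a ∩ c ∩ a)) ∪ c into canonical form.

Expand products over sums:  a ∪ c ∪ g(g(g(a, c, a), a ∩ a ∩ a ∩ c, g(c, c, a)), g(a ∩ a ∩ c, a ∪ c ∪ c, c ∪ c ∪ c ∪ c), g(a ∩ a ∩ c ∩ c, g(c, c, a), c ∩ c)) ∪ a ∪ g(a ∩ a ∩ a ∩ c ∩ c ∩ c ∩ g(c, c, a) ∪ a ∩ a ∩ c ∩ c ∩ c ∩ c ∩ g(c, c, a) ∪ a ∩ a ∩ c ∩ c ∩ c ∩ c ∩ g(c, c, a) ∪ a ∩ c ∩ c ∩ c ∩ c ∩ c ∩ g(c, c, a), g(a ∪ a ∪ c ∪ c, a ∩ a ∩ a ∩ c, a ∪ a ∪ c ∪ c), a ∩ a ∩ a ∩ c ∩ g(c, a, a) ∪ a ∩ a ∩ c ∩ c ∩ g(c, a, a)) ∪ c
Order the arguments:  a ∪ a ∪ c ∪ c ∪ g(a ∩ a ∩ a ∩ c ∩ c ∩ c ∩ g(c, c, a) ∪ a ∩ a ∩ c ∩ c ∩ c ∩ c ∩ g(c, c, a) ∪ a ∩ a ∩ c ∩ c ∩ c ∩ c ∩ g(c, c, a) ∪ a ∩ c ∩ c ∩ c ∩ c ∩ c ∩ g(c, c, a), g(a ∪ a ∪ c ∪ c, a ∩ a ∩ a ∩ c, a ∪ a ∪ c ∪ c), a ∩ a ∩ a ∩ c ∩ g(c, a, a) ∪ a ∩ a ∩ c ∩ c ∩ g(c, a, a)) ∪ g(g(g(a, c, a), a ∩ a ∩ a ∩ c, g(c, c, a)), g(a ∩ a ∩ c, a ∪ c ∪ c, c ∪ c ∪ c ∪ c), g(a ∩ a ∩ c ∩ c, g(c, c, a), c ∩ c))

Answer: a ∪ a ∪ c ∪ c ∪ g(a ∩ a ∩ a ∩ c ∩ c ∩ c ∩ g(c, c, a) ∪ a ∩ a ∩ c ∩ c ∩ c ∩ c ∩ g(c, c, a) ∪ a ∩ a ∩ c ∩ c ∩ c ∩ c ∩ g(c, c, a) ∪ a ∩ c ∩ c ∩ c ∩ c ∩ c ∩ g(c, c, a), g(a ∪ a ∪ c ∪ c, a ∩ a ∩ a ∩ c, a ∪ a ∪ c ∪ c), a ∩ a ∩ a ∩ c ∩ g(c, a, a) ∪ a ∩ a ∩ c ∩ c ∩ g(c, a, a)) ∪ g(g(g(a, c, a), a ∩ a ∩ a ∩ c, g(c, c, a)), g(a ∩ a ∩ c, a ∪ c ∪ c, c ∪ c ∪ c ∪ c), g(a ∩ a ∩ c ∩ c, g(c, c, a), c ∩ c))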